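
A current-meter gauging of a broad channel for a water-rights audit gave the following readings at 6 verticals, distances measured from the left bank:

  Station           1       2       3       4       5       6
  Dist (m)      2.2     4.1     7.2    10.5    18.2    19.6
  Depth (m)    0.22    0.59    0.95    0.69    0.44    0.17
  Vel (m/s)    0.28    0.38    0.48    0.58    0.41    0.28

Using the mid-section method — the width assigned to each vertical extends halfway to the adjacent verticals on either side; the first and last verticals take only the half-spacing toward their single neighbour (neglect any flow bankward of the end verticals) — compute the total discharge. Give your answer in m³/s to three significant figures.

w_1 = (4.1 − 2.2)/2 = 0.95 m; q_1 = 0.28 × 0.22 × 0.95 = 0.05852 m³/s
w_2 = (7.2 − 2.2)/2 = 2.5 m; q_2 = 0.38 × 0.59 × 2.5 = 0.5605 m³/s
w_3 = (10.5 − 4.1)/2 = 3.2 m; q_3 = 0.48 × 0.95 × 3.2 = 1.459 m³/s
w_4 = (18.2 − 7.2)/2 = 5.5 m; q_4 = 0.58 × 0.69 × 5.5 = 2.201 m³/s
w_5 = (19.6 − 10.5)/2 = 4.55 m; q_5 = 0.41 × 0.44 × 4.55 = 0.8208 m³/s
w_6 = (19.6 − 18.2)/2 = 0.7 m; q_6 = 0.28 × 0.17 × 0.7 = 0.03332 m³/s
Q = Σ qᵢ = 5.133 m³/s

5.13 m³/s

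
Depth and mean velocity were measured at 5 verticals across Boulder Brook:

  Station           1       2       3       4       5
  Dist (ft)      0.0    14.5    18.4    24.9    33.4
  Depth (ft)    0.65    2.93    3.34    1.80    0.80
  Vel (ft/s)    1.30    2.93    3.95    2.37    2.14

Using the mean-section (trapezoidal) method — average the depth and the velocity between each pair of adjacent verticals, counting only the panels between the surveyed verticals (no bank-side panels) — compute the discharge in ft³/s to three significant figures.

Panel 1-2: Δb = 14.5 ft, d̄ = (0.65+2.93)/2 = 1.79, v̄ = (1.30+2.93)/2 = 2.115 → q = 14.5×1.79×2.115 = 54.89 ft³/s
Panel 2-3: Δb = 3.9 ft, d̄ = (2.93+3.34)/2 = 3.135, v̄ = (2.93+3.95)/2 = 3.44 → q = 3.9×3.135×3.44 = 42.06 ft³/s
Panel 3-4: Δb = 6.5 ft, d̄ = (3.34+1.80)/2 = 2.57, v̄ = (3.95+2.37)/2 = 3.16 → q = 6.5×2.57×3.16 = 52.79 ft³/s
Panel 4-5: Δb = 8.5 ft, d̄ = (1.80+0.80)/2 = 1.3, v̄ = (2.37+2.14)/2 = 2.255 → q = 8.5×1.3×2.255 = 24.92 ft³/s
Q = Σ q = 174.7 ft³/s

175 ft³/s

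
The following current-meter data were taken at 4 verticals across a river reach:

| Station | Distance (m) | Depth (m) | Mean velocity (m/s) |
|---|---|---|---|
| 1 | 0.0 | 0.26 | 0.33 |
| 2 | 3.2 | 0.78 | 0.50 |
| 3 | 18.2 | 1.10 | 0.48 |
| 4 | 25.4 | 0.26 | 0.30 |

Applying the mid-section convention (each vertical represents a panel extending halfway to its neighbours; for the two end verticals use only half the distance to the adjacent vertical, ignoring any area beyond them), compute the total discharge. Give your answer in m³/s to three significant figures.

w_1 = (3.2 − 0.0)/2 = 1.6 m; q_1 = 0.33 × 0.26 × 1.6 = 0.1373 m³/s
w_2 = (18.2 − 0.0)/2 = 9.1 m; q_2 = 0.50 × 0.78 × 9.1 = 3.549 m³/s
w_3 = (25.4 − 3.2)/2 = 11.1 m; q_3 = 0.48 × 1.10 × 11.1 = 5.861 m³/s
w_4 = (25.4 − 18.2)/2 = 3.6 m; q_4 = 0.30 × 0.26 × 3.6 = 0.2808 m³/s
Q = Σ qᵢ = 9.828 m³/s

9.83 m³/s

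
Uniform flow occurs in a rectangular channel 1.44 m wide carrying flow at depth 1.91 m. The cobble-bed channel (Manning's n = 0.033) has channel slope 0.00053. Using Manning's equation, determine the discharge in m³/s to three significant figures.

1.25 m³/s

A = b·y = 1.44 × 1.91 = 2.750 m²
P = b + 2y = 1.44 + 2×1.91 = 5.260 m
R = A/P = 2.750/5.260 = 0.5229 m
Q = (1/n)·A·R^(2/3)·S^(1/2) = (1/0.033) × 2.750 × 0.5229^(2/3) × 0.00053^(1/2) = 1.245 m³/s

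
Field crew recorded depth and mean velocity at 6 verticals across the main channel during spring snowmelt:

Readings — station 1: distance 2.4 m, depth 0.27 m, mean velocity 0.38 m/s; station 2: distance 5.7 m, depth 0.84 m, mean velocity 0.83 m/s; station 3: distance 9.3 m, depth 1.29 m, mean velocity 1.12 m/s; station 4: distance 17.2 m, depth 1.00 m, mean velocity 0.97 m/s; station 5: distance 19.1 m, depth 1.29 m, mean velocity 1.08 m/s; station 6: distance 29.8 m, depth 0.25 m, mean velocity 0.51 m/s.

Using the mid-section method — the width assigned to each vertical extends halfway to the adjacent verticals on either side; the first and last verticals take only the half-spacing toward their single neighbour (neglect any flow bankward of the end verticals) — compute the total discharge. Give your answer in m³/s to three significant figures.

25.1 m³/s

w_1 = (5.7 − 2.4)/2 = 1.65 m; q_1 = 0.38 × 0.27 × 1.65 = 0.1693 m³/s
w_2 = (9.3 − 2.4)/2 = 3.45 m; q_2 = 0.83 × 0.84 × 3.45 = 2.405 m³/s
w_3 = (17.2 − 5.7)/2 = 5.75 m; q_3 = 1.12 × 1.29 × 5.75 = 8.308 m³/s
w_4 = (19.1 − 9.3)/2 = 4.9 m; q_4 = 0.97 × 1.00 × 4.9 = 4.753 m³/s
w_5 = (29.8 − 17.2)/2 = 6.3 m; q_5 = 1.08 × 1.29 × 6.3 = 8.777 m³/s
w_6 = (29.8 − 19.1)/2 = 5.35 m; q_6 = 0.51 × 0.25 × 5.35 = 0.6821 m³/s
Q = Σ qᵢ = 25.09 m³/s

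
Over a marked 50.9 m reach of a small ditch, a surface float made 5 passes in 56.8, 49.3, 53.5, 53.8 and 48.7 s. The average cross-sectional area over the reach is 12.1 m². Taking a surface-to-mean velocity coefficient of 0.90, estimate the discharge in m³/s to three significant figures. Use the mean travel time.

10.6 m³/s

t̄ = (56.8 + 49.3 + 53.5 + 53.8 + 48.7) / 5 = 52.42 s
v_surface = L / t̄ = 50.9 / 52.42 = 0.9710 m/s
v_mean = 0.90 × 0.9710 = 0.8739 m/s
Q = A × v_mean = 12.1 × 0.8739 = 10.57 m³/s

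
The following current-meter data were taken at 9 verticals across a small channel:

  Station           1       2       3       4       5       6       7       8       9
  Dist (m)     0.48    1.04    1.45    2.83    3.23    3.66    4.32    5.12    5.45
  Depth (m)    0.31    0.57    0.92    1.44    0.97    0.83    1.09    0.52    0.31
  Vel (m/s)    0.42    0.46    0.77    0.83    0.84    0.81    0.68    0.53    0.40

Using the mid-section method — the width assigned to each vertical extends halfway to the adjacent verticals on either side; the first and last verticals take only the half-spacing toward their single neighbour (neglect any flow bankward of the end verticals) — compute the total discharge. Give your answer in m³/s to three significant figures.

3.28 m³/s

w_1 = (1.04 − 0.48)/2 = 0.28 m; q_1 = 0.42 × 0.31 × 0.28 = 0.03646 m³/s
w_2 = (1.45 − 0.48)/2 = 0.485 m; q_2 = 0.46 × 0.57 × 0.485 = 0.1272 m³/s
w_3 = (2.83 − 1.04)/2 = 0.895 m; q_3 = 0.77 × 0.92 × 0.895 = 0.6340 m³/s
w_4 = (3.23 − 1.45)/2 = 0.89 m; q_4 = 0.83 × 1.44 × 0.89 = 1.064 m³/s
w_5 = (3.66 − 2.83)/2 = 0.415 m; q_5 = 0.84 × 0.97 × 0.415 = 0.3381 m³/s
w_6 = (4.32 − 3.23)/2 = 0.545 m; q_6 = 0.81 × 0.83 × 0.545 = 0.3664 m³/s
w_7 = (5.12 − 3.66)/2 = 0.73 m; q_7 = 0.68 × 1.09 × 0.73 = 0.5411 m³/s
w_8 = (5.45 − 4.32)/2 = 0.565 m; q_8 = 0.53 × 0.52 × 0.565 = 0.1557 m³/s
w_9 = (5.45 − 5.12)/2 = 0.165 m; q_9 = 0.40 × 0.31 × 0.165 = 0.02046 m³/s
Q = Σ qᵢ = 3.283 m³/s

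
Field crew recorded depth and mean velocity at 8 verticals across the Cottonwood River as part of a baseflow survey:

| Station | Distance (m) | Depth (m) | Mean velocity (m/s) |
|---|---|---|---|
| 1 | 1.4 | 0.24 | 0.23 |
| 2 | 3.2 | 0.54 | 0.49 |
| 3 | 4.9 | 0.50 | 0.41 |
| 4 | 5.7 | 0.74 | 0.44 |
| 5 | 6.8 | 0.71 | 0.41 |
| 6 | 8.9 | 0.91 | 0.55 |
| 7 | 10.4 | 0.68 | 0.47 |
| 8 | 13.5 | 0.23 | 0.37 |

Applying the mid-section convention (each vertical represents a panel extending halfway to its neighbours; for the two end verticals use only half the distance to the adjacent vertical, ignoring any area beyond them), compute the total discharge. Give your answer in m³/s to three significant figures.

w_1 = (3.2 − 1.4)/2 = 0.9 m; q_1 = 0.23 × 0.24 × 0.9 = 0.04968 m³/s
w_2 = (4.9 − 1.4)/2 = 1.75 m; q_2 = 0.49 × 0.54 × 1.75 = 0.4631 m³/s
w_3 = (5.7 − 3.2)/2 = 1.25 m; q_3 = 0.41 × 0.50 × 1.25 = 0.2563 m³/s
w_4 = (6.8 − 4.9)/2 = 0.95 m; q_4 = 0.44 × 0.74 × 0.95 = 0.3093 m³/s
w_5 = (8.9 − 5.7)/2 = 1.6 m; q_5 = 0.41 × 0.71 × 1.6 = 0.4658 m³/s
w_6 = (10.4 − 6.8)/2 = 1.8 m; q_6 = 0.55 × 0.91 × 1.8 = 0.9009 m³/s
w_7 = (13.5 − 8.9)/2 = 2.3 m; q_7 = 0.47 × 0.68 × 2.3 = 0.7351 m³/s
w_8 = (13.5 − 10.4)/2 = 1.55 m; q_8 = 0.37 × 0.23 × 1.55 = 0.1319 m³/s
Q = Σ qᵢ = 3.312 m³/s

3.31 m³/s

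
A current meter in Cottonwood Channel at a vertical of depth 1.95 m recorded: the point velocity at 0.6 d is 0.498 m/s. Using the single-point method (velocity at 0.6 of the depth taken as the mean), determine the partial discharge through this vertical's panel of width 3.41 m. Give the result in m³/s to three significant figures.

3.31 m³/s

v̄ = v₀.₆ = 0.498 m/s
q = v̄ × d × w = 0.4980 × 1.95 × 3.41 = 3.311 m³/s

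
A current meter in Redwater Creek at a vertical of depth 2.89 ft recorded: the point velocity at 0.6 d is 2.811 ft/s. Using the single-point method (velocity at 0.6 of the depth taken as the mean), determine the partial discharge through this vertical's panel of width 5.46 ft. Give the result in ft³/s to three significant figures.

44.4 ft³/s

v̄ = v₀.₆ = 2.811 ft/s
q = v̄ × d × w = 2.811 × 2.89 × 5.46 = 44.36 ft³/s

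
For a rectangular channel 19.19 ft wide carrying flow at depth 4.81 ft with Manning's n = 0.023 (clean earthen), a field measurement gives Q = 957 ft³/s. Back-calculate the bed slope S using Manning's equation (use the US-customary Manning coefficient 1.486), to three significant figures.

A = b·y = 19.19 × 4.81 = 92.30 ft²
P = b + 2y = 19.19 + 2×4.81 = 28.81 ft
R = A/P = 92.30/28.81 = 3.204 ft
S = (Q·n / (1.486·A·R^(2/3)))² = (957×0.023 / (1.486×92.30×2.173))² = 0.005452

0.00545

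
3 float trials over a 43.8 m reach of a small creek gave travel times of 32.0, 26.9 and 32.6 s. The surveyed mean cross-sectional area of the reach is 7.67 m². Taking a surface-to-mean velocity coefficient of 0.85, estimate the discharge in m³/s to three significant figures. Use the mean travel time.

t̄ = (32.0 + 26.9 + 32.6) / 3 = 30.5 s
v_surface = L / t̄ = 43.8 / 30.5 = 1.436 m/s
v_mean = 0.85 × 1.436 = 1.221 m/s
Q = A × v_mean = 7.67 × 1.221 = 9.362 m³/s

9.36 m³/s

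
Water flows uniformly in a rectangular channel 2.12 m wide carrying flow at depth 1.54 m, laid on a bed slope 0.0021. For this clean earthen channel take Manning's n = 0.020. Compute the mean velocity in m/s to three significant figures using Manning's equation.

1.68 m/s

A = b·y = 2.12 × 1.54 = 3.265 m²
P = b + 2y = 2.12 + 2×1.54 = 5.200 m
R = A/P = 3.265/5.200 = 0.6278 m
Q = (1/n)·A·R^(2/3)·S^(1/2) = (1/0.020) × 3.265 × 0.6278^(2/3) × 0.0021^(1/2) = 5.485 m³/s
V = Q/A = 5.485/3.265 = 1.680 m/s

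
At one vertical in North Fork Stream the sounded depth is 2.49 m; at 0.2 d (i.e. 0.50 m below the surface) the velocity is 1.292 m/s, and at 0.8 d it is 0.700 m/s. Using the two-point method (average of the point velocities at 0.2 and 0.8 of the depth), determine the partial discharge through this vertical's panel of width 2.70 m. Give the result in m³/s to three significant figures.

v̄ = (1.292 + 0.700) / 2 = 0.9960 m/s
q = v̄ × d × w = 0.9960 × 2.49 × 2.70 = 6.696 m³/s

6.70 m³/s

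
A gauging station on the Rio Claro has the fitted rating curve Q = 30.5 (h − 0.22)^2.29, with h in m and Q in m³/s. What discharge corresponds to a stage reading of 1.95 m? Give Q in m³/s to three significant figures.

107 m³/s

Q = 30.5 × (1.95 − 0.22)^2.29 = 30.5 × 1.73^2.29 = 107.0 m³/s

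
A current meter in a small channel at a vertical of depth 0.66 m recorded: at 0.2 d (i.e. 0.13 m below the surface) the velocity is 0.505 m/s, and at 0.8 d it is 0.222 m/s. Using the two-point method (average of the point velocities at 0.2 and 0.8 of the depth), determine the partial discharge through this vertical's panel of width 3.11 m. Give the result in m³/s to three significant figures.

v̄ = (0.505 + 0.222) / 2 = 0.3635 m/s
q = v̄ × d × w = 0.3635 × 0.66 × 3.11 = 0.7461 m³/s

0.746 m³/s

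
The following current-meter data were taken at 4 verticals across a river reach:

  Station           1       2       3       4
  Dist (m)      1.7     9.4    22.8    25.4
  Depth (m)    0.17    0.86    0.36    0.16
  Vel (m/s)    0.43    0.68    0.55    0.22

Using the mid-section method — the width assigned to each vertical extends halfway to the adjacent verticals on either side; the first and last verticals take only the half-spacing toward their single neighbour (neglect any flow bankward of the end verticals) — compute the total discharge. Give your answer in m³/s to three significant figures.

8.08 m³/s

w_1 = (9.4 − 1.7)/2 = 3.85 m; q_1 = 0.43 × 0.17 × 3.85 = 0.2814 m³/s
w_2 = (22.8 − 1.7)/2 = 10.55 m; q_2 = 0.68 × 0.86 × 10.55 = 6.170 m³/s
w_3 = (25.4 − 9.4)/2 = 8 m; q_3 = 0.55 × 0.36 × 8 = 1.584 m³/s
w_4 = (25.4 − 22.8)/2 = 1.3 m; q_4 = 0.22 × 0.16 × 1.3 = 0.04576 m³/s
Q = Σ qᵢ = 8.081 m³/s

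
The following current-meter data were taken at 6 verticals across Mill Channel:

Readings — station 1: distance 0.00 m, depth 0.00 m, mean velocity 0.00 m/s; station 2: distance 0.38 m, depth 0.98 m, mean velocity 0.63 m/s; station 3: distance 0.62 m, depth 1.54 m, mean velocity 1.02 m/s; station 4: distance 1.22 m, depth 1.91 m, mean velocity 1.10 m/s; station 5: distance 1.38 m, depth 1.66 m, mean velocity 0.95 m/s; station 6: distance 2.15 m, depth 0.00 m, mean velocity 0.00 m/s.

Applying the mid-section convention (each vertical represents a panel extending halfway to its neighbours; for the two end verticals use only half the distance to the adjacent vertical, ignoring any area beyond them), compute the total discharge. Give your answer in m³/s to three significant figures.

2.38 m³/s

w_2 = (0.62 − 0.00)/2 = 0.31 m; q_2 = 0.63 × 0.98 × 0.31 = 0.1914 m³/s
w_3 = (1.22 − 0.38)/2 = 0.42 m; q_3 = 1.02 × 1.54 × 0.42 = 0.6597 m³/s
w_4 = (1.38 − 0.62)/2 = 0.38 m; q_4 = 1.10 × 1.91 × 0.38 = 0.7984 m³/s
w_5 = (2.15 − 1.22)/2 = 0.465 m; q_5 = 0.95 × 1.66 × 0.465 = 0.7333 m³/s
Stations 1, 6 contribute zero (depth or velocity is 0).
Q = Σ qᵢ = 2.383 m³/s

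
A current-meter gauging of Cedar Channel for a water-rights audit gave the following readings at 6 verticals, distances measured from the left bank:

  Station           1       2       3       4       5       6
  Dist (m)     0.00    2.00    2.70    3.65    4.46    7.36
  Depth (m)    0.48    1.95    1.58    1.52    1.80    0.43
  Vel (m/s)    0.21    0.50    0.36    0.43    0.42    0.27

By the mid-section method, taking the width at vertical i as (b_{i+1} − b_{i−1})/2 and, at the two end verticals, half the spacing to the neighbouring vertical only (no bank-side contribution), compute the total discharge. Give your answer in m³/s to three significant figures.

w_1 = (2.00 − 0.00)/2 = 1 m; q_1 = 0.21 × 0.48 × 1 = 0.1008 m³/s
w_2 = (2.70 − 0.00)/2 = 1.35 m; q_2 = 0.50 × 1.95 × 1.35 = 1.316 m³/s
w_3 = (3.65 − 2.00)/2 = 0.825 m; q_3 = 0.36 × 1.58 × 0.825 = 0.4693 m³/s
w_4 = (4.46 − 2.70)/2 = 0.88 m; q_4 = 0.43 × 1.52 × 0.88 = 0.5752 m³/s
w_5 = (7.36 − 3.65)/2 = 1.855 m; q_5 = 0.42 × 1.80 × 1.855 = 1.402 m³/s
w_6 = (7.36 − 4.46)/2 = 1.45 m; q_6 = 0.27 × 0.43 × 1.45 = 0.1683 m³/s
Q = Σ qᵢ = 4.032 m³/s

4.03 m³/s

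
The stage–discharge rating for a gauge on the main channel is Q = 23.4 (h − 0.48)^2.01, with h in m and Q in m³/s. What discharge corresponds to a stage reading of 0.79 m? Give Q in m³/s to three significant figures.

Q = 23.4 × (0.79 − 0.48)^2.01 = 23.4 × 0.31^2.01 = 2.223 m³/s

2.22 m³/s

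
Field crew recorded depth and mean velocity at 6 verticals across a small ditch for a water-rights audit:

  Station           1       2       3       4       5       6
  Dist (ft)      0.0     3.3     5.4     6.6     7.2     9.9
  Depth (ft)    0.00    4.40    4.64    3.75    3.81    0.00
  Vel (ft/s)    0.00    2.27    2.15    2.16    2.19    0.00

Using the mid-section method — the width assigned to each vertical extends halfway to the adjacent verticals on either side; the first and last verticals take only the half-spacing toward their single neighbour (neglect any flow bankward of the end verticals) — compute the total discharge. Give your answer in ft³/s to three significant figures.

64.5 ft³/s

w_2 = (5.4 − 0.0)/2 = 2.7 ft; q_2 = 2.27 × 4.40 × 2.7 = 26.97 ft³/s
w_3 = (6.6 − 3.3)/2 = 1.65 ft; q_3 = 2.15 × 4.64 × 1.65 = 16.46 ft³/s
w_4 = (7.2 − 5.4)/2 = 0.9 ft; q_4 = 2.16 × 3.75 × 0.9 = 7.290 ft³/s
w_5 = (9.9 − 6.6)/2 = 1.65 ft; q_5 = 2.19 × 3.81 × 1.65 = 13.77 ft³/s
Stations 1, 6 contribute zero (depth or velocity is 0).
Q = Σ qᵢ = 64.49 ft³/s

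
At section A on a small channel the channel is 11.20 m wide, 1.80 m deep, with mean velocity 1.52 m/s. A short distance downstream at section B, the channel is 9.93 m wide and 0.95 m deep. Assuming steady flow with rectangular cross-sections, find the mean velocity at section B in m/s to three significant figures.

3.25 m/s

Q = A₁V₁ = (11.20×1.80) × 1.52 = 30.64 m³/s
A₂ = 9.93 × 0.95 = 9.434 m²
V₂ = Q/A₂ = 30.64/9.434 = 3.248 m/s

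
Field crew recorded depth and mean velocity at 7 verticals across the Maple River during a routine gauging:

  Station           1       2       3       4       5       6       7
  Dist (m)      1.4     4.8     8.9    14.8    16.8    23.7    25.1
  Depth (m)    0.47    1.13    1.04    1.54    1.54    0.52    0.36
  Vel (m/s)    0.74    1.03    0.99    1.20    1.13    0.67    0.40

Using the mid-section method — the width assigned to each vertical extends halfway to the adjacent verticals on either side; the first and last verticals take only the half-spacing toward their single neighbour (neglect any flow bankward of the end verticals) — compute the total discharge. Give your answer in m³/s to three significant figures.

26.7 m³/s

w_1 = (4.8 − 1.4)/2 = 1.7 m; q_1 = 0.74 × 0.47 × 1.7 = 0.5913 m³/s
w_2 = (8.9 − 1.4)/2 = 3.75 m; q_2 = 1.03 × 1.13 × 3.75 = 4.365 m³/s
w_3 = (14.8 − 4.8)/2 = 5 m; q_3 = 0.99 × 1.04 × 5 = 5.148 m³/s
w_4 = (16.8 − 8.9)/2 = 3.95 m; q_4 = 1.20 × 1.54 × 3.95 = 7.300 m³/s
w_5 = (23.7 − 14.8)/2 = 4.45 m; q_5 = 1.13 × 1.54 × 4.45 = 7.744 m³/s
w_6 = (25.1 − 16.8)/2 = 4.15 m; q_6 = 0.67 × 0.52 × 4.15 = 1.446 m³/s
w_7 = (25.1 − 23.7)/2 = 0.7 m; q_7 = 0.40 × 0.36 × 0.7 = 0.1008 m³/s
Q = Σ qᵢ = 26.69 m³/s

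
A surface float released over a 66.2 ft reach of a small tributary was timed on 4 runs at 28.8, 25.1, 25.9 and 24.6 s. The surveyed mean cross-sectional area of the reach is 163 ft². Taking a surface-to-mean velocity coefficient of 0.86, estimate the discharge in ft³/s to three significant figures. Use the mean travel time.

356 ft³/s

t̄ = (28.8 + 25.1 + 25.9 + 24.6) / 4 = 26.1 s
v_surface = L / t̄ = 66.2 / 26.1 = 2.536 ft/s
v_mean = 0.86 × 2.536 = 2.181 ft/s
Q = A × v_mean = 163 × 2.181 = 355.6 ft³/s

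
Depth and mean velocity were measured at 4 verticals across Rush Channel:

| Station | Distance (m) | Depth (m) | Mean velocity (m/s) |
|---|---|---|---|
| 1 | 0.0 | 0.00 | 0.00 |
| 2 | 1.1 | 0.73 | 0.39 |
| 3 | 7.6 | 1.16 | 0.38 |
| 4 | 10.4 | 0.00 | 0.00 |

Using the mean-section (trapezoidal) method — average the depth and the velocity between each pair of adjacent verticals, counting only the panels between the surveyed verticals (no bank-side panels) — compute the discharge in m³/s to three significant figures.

2.75 m³/s

Panel 1-2: Δb = 1.1 m, d̄ = (0.00+0.73)/2 = 0.365, v̄ = (0.00+0.39)/2 = 0.195 → q = 1.1×0.365×0.195 = 0.07829 m³/s
Panel 2-3: Δb = 6.5 m, d̄ = (0.73+1.16)/2 = 0.945, v̄ = (0.39+0.38)/2 = 0.385 → q = 6.5×0.945×0.385 = 2.365 m³/s
Panel 3-4: Δb = 2.8 m, d̄ = (1.16+0.00)/2 = 0.58, v̄ = (0.38+0.00)/2 = 0.19 → q = 2.8×0.58×0.19 = 0.3086 m³/s
Q = Σ q = 2.752 m³/s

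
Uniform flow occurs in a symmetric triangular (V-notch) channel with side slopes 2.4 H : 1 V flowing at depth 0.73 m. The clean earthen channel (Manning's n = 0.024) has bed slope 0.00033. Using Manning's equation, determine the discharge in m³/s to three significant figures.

A = z·y² = 2.4×0.73² = 1.279 m²
P = 2y√(1+z²) = 2×0.73×√(1+2.4²) = 3.796 m
R = A/P = 1.279/3.796 = 0.3369 m
Q = (1/n)·A·R^(2/3)·S^(1/2) = (1/0.024) × 1.279 × 0.3369^(2/3) × 0.00033^(1/2) = 0.4687 m³/s

0.469 m³/s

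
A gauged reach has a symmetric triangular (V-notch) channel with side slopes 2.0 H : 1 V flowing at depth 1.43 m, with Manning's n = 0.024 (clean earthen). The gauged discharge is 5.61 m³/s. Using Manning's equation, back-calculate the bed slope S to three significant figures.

0.00197

A = z·y² = 2.0×1.43² = 4.090 m²
P = 2y√(1+z²) = 2×1.43×√(1+2.0²) = 6.395 m
R = A/P = 4.090/6.395 = 0.6395 m
S = (Q·n / (1·A·R^(2/3)))² = (5.61×0.024 / (1×4.090×0.7423))² = 0.001967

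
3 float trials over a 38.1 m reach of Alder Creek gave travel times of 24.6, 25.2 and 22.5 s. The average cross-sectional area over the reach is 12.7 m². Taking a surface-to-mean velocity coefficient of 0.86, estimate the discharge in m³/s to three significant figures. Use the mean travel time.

17.3 m³/s

t̄ = (24.6 + 25.2 + 22.5) / 3 = 24.1 s
v_surface = L / t̄ = 38.1 / 24.1 = 1.581 m/s
v_mean = 0.86 × 1.581 = 1.360 m/s
Q = A × v_mean = 12.7 × 1.360 = 17.27 m³/s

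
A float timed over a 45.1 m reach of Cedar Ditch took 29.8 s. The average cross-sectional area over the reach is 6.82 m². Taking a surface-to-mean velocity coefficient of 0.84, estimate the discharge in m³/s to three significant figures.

8.67 m³/s

v_surface = L / t̄ = 45.1 / 29.8 = 1.513 m/s
v_mean = 0.84 × 1.513 = 1.271 m/s
Q = A × v_mean = 6.82 × 1.271 = 8.670 m³/s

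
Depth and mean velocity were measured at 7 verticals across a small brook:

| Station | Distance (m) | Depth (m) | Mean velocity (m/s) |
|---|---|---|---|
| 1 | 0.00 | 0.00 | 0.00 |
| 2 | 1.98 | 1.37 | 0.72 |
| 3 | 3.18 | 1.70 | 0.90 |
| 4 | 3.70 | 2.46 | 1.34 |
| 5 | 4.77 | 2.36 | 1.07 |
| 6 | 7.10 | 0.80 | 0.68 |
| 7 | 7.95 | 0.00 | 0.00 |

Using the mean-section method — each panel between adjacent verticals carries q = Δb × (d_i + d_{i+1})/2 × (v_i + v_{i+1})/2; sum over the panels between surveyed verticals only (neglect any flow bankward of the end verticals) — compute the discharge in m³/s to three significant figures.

9.64 m³/s

Panel 1-2: Δb = 1.98 m, d̄ = (0.00+1.37)/2 = 0.685, v̄ = (0.00+0.72)/2 = 0.36 → q = 1.98×0.685×0.36 = 0.4883 m³/s
Panel 2-3: Δb = 1.2 m, d̄ = (1.37+1.70)/2 = 1.535, v̄ = (0.72+0.90)/2 = 0.81 → q = 1.2×1.535×0.81 = 1.492 m³/s
Panel 3-4: Δb = 0.52 m, d̄ = (1.70+2.46)/2 = 2.08, v̄ = (0.90+1.34)/2 = 1.12 → q = 0.52×2.08×1.12 = 1.211 m³/s
Panel 4-5: Δb = 1.07 m, d̄ = (2.46+2.36)/2 = 2.41, v̄ = (1.34+1.07)/2 = 1.205 → q = 1.07×2.41×1.205 = 3.107 m³/s
Panel 5-6: Δb = 2.33 m, d̄ = (2.36+0.80)/2 = 1.58, v̄ = (1.07+0.68)/2 = 0.875 → q = 2.33×1.58×0.875 = 3.221 m³/s
Panel 6-7: Δb = 0.85 m, d̄ = (0.80+0.00)/2 = 0.4, v̄ = (0.68+0.00)/2 = 0.34 → q = 0.85×0.4×0.34 = 0.1156 m³/s
Q = Σ q = 9.636 m³/s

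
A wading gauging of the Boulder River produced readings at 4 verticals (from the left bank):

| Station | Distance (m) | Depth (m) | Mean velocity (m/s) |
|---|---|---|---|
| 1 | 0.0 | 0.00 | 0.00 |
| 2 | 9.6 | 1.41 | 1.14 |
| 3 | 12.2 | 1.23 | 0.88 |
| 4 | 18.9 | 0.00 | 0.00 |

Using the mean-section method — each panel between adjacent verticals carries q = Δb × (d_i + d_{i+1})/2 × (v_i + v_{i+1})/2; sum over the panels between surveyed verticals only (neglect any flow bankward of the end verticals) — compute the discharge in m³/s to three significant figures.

Panel 1-2: Δb = 9.6 m, d̄ = (0.00+1.41)/2 = 0.705, v̄ = (0.00+1.14)/2 = 0.57 → q = 9.6×0.705×0.57 = 3.858 m³/s
Panel 2-3: Δb = 2.6 m, d̄ = (1.41+1.23)/2 = 1.32, v̄ = (1.14+0.88)/2 = 1.01 → q = 2.6×1.32×1.01 = 3.466 m³/s
Panel 3-4: Δb = 6.7 m, d̄ = (1.23+0.00)/2 = 0.615, v̄ = (0.88+0.00)/2 = 0.44 → q = 6.7×0.615×0.44 = 1.813 m³/s
Q = Σ q = 9.137 m³/s

9.14 m³/s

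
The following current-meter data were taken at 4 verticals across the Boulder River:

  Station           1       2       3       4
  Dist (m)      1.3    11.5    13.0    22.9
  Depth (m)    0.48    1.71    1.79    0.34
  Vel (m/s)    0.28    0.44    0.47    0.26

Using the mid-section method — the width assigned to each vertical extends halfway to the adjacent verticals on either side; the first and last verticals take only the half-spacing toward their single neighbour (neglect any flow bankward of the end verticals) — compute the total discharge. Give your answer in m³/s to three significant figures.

w_1 = (11.5 − 1.3)/2 = 5.1 m; q_1 = 0.28 × 0.48 × 5.1 = 0.6854 m³/s
w_2 = (13.0 − 1.3)/2 = 5.85 m; q_2 = 0.44 × 1.71 × 5.85 = 4.402 m³/s
w_3 = (22.9 − 11.5)/2 = 5.7 m; q_3 = 0.47 × 1.79 × 5.7 = 4.795 m³/s
w_4 = (22.9 − 13.0)/2 = 4.95 m; q_4 = 0.26 × 0.34 × 4.95 = 0.4376 m³/s
Q = Σ qᵢ = 10.32 m³/s

10.3 m³/s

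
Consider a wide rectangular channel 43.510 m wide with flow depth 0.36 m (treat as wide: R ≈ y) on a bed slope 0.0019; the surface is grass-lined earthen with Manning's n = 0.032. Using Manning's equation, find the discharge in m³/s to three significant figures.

10.8 m³/s

A = b·y = 43.510 × 0.36 = 15.66 m²
Wide channel: R ≈ y = 0.36 m
Q = (1/n)·A·R^(2/3)·S^(1/2) = (1/0.032) × 15.66 × 0.3600^(2/3) × 0.0019^(1/2) = 10.80 m³/s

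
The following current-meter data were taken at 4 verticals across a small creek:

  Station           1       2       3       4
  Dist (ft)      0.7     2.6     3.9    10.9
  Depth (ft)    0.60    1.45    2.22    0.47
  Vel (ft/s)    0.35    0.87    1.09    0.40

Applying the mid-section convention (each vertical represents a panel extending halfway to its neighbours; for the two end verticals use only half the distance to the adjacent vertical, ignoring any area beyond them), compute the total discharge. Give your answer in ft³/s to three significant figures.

12.9 ft³/s

w_1 = (2.6 − 0.7)/2 = 0.95 ft; q_1 = 0.35 × 0.60 × 0.95 = 0.1995 ft³/s
w_2 = (3.9 − 0.7)/2 = 1.6 ft; q_2 = 0.87 × 1.45 × 1.6 = 2.018 ft³/s
w_3 = (10.9 − 2.6)/2 = 4.15 ft; q_3 = 1.09 × 2.22 × 4.15 = 10.04 ft³/s
w_4 = (10.9 − 3.9)/2 = 3.5 ft; q_4 = 0.40 × 0.47 × 3.5 = 0.6580 ft³/s
Q = Σ qᵢ = 12.92 ft³/s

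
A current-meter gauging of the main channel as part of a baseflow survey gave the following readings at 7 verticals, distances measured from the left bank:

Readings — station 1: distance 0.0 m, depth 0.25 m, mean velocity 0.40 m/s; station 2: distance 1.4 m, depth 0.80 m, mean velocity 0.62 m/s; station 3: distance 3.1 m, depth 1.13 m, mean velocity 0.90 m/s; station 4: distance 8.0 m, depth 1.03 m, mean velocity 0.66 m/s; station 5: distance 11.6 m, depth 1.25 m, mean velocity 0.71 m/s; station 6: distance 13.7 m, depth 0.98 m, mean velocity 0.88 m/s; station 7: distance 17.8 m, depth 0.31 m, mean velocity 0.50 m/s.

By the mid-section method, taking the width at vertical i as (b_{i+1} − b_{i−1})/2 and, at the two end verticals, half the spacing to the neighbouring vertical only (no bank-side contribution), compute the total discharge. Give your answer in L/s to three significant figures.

12600 L/s

w_1 = (1.4 − 0.0)/2 = 0.7 m; q_1 = 0.40 × 0.25 × 0.7 = 0.07000 m³/s
w_2 = (3.1 − 0.0)/2 = 1.55 m; q_2 = 0.62 × 0.80 × 1.55 = 0.7688 m³/s
w_3 = (8.0 − 1.4)/2 = 3.3 m; q_3 = 0.90 × 1.13 × 3.3 = 3.356 m³/s
w_4 = (11.6 − 3.1)/2 = 4.25 m; q_4 = 0.66 × 1.03 × 4.25 = 2.889 m³/s
w_5 = (13.7 − 8.0)/2 = 2.85 m; q_5 = 0.71 × 1.25 × 2.85 = 2.529 m³/s
w_6 = (17.8 − 11.6)/2 = 3.1 m; q_6 = 0.88 × 0.98 × 3.1 = 2.673 m³/s
w_7 = (17.8 − 13.7)/2 = 2.05 m; q_7 = 0.50 × 0.31 × 2.05 = 0.3178 m³/s
Q = Σ qᵢ = 12.60 m³/s
= 12.60 × 1000 = 12600 L/s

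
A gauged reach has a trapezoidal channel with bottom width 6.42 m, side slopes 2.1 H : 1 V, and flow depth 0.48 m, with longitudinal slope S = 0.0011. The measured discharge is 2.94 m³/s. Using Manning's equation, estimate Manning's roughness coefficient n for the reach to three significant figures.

A = (b + z·y)·y = (6.42 + 2.1×0.48)×0.48 = 3.565 m²
P = b + 2y√(1+z²) = 6.42 + 2×0.48×√(1+2.1²) = 8.653 m
R = A/P = 3.565/8.653 = 0.4121 m
n = (1/Q)·A·R^(2/3)·S^(1/2) = (1/2.94) × 3.565 × 0.5537 × 0.03317 = 0.02227

0.0223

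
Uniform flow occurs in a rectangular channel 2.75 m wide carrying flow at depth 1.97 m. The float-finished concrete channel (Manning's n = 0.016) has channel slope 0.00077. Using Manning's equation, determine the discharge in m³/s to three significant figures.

8.16 m³/s

A = b·y = 2.75 × 1.97 = 5.418 m²
P = b + 2y = 2.75 + 2×1.97 = 6.690 m
R = A/P = 5.418/6.690 = 0.8098 m
Q = (1/n)·A·R^(2/3)·S^(1/2) = (1/0.016) × 5.418 × 0.8098^(2/3) × 0.00077^(1/2) = 8.163 m³/s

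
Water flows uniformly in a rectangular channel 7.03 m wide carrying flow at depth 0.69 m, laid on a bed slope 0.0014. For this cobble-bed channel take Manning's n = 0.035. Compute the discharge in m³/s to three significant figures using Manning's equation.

A = b·y = 7.03 × 0.69 = 4.851 m²
P = b + 2y = 7.03 + 2×0.69 = 8.410 m
R = A/P = 4.851/8.410 = 0.5768 m
Q = (1/n)·A·R^(2/3)·S^(1/2) = (1/0.035) × 4.851 × 0.5768^(2/3) × 0.0014^(1/2) = 3.593 m³/s

3.59 m³/s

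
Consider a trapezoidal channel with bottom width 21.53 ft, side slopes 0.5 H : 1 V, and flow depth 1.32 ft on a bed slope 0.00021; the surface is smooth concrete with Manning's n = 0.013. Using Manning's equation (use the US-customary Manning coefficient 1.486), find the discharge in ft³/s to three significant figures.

A = (b + z·y)·y = (21.53 + 0.5×1.32)×1.32 = 29.29 ft²
P = b + 2y√(1+z²) = 21.53 + 2×1.32×√(1+0.5²) = 24.48 ft
R = A/P = 29.29/24.48 = 1.196 ft
Q = (1.486/n)·A·R^(2/3)·S^(1/2) = (1.486/0.013) × 29.29 × 1.196^(2/3) × 0.00021^(1/2) = 54.68 ft³/s

54.7 ft³/s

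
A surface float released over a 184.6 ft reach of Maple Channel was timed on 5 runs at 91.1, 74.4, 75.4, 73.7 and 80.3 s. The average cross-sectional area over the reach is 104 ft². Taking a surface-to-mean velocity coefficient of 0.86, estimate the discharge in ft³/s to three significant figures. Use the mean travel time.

t̄ = (91.1 + 74.4 + 75.4 + 73.7 + 80.3) / 5 = 78.98 s
v_surface = L / t̄ = 184.6 / 78.98 = 2.337 ft/s
v_mean = 0.86 × 2.337 = 2.010 ft/s
Q = A × v_mean = 104 × 2.010 = 209.0 ft³/s

209 ft³/s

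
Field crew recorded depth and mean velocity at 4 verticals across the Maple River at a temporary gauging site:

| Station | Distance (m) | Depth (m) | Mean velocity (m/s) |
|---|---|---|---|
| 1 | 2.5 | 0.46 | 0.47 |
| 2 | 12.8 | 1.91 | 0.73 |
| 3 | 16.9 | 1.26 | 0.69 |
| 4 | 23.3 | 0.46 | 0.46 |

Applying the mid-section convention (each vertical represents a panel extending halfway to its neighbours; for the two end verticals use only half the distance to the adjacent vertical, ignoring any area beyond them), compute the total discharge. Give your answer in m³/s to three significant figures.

w_1 = (12.8 − 2.5)/2 = 5.15 m; q_1 = 0.47 × 0.46 × 5.15 = 1.113 m³/s
w_2 = (16.9 − 2.5)/2 = 7.2 m; q_2 = 0.73 × 1.91 × 7.2 = 10.04 m³/s
w_3 = (23.3 − 12.8)/2 = 5.25 m; q_3 = 0.69 × 1.26 × 5.25 = 4.564 m³/s
w_4 = (23.3 − 16.9)/2 = 3.2 m; q_4 = 0.46 × 0.46 × 3.2 = 0.6771 m³/s
Q = Σ qᵢ = 16.39 m³/s

16.4 m³/s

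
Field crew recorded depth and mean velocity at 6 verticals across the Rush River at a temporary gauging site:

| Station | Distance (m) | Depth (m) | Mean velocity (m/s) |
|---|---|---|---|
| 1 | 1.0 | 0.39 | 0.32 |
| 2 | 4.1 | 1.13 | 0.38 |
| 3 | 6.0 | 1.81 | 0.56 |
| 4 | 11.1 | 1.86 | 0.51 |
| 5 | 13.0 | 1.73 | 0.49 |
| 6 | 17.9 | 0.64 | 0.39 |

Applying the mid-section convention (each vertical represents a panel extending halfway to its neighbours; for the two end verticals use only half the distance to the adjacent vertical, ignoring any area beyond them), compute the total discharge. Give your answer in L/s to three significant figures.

11600 L/s

w_1 = (4.1 − 1.0)/2 = 1.55 m; q_1 = 0.32 × 0.39 × 1.55 = 0.1934 m³/s
w_2 = (6.0 − 1.0)/2 = 2.5 m; q_2 = 0.38 × 1.13 × 2.5 = 1.074 m³/s
w_3 = (11.1 − 4.1)/2 = 3.5 m; q_3 = 0.56 × 1.81 × 3.5 = 3.548 m³/s
w_4 = (13.0 − 6.0)/2 = 3.5 m; q_4 = 0.51 × 1.86 × 3.5 = 3.320 m³/s
w_5 = (17.9 − 11.1)/2 = 3.4 m; q_5 = 0.49 × 1.73 × 3.4 = 2.882 m³/s
w_6 = (17.9 − 13.0)/2 = 2.45 m; q_6 = 0.39 × 0.64 × 2.45 = 0.6115 m³/s
Q = Σ qᵢ = 11.63 m³/s
= 11.63 × 1000 = 11630 L/s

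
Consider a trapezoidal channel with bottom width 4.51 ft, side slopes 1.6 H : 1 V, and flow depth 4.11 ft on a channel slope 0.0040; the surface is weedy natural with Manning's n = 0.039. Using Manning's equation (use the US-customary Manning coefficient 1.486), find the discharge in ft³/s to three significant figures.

190 ft³/s

A = (b + z·y)·y = (4.51 + 1.6×4.11)×4.11 = 45.56 ft²
P = b + 2y√(1+z²) = 4.51 + 2×4.11×√(1+1.6²) = 20.02 ft
R = A/P = 45.56/20.02 = 2.276 ft
Q = (1.486/n)·A·R^(2/3)·S^(1/2) = (1.486/0.039) × 45.56 × 2.276^(2/3) × 0.0040^(1/2) = 190.0 ft³/s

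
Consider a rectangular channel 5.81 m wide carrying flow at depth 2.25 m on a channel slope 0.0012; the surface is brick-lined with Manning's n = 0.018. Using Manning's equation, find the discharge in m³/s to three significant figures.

29.5 m³/s

A = b·y = 5.81 × 2.25 = 13.07 m²
P = b + 2y = 5.81 + 2×2.25 = 10.31 m
R = A/P = 13.07/10.31 = 1.268 m
Q = (1/n)·A·R^(2/3)·S^(1/2) = (1/0.018) × 13.07 × 1.268^(2/3) × 0.0012^(1/2) = 29.47 m³/s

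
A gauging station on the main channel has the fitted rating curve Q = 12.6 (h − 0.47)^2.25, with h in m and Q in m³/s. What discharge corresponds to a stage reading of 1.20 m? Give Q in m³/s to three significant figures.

6.21 m³/s

Q = 12.6 × (1.20 − 0.47)^2.25 = 12.6 × 0.73^2.25 = 6.207 m³/s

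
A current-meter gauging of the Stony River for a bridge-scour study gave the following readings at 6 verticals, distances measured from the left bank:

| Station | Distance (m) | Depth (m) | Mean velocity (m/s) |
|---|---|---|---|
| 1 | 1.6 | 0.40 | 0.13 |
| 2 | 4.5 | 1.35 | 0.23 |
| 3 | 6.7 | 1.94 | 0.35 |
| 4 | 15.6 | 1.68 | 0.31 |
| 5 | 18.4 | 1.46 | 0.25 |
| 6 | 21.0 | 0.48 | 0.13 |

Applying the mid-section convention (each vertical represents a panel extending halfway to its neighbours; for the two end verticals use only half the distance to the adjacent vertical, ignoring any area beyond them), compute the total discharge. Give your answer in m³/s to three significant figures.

8.75 m³/s

w_1 = (4.5 − 1.6)/2 = 1.45 m; q_1 = 0.13 × 0.40 × 1.45 = 0.07540 m³/s
w_2 = (6.7 − 1.6)/2 = 2.55 m; q_2 = 0.23 × 1.35 × 2.55 = 0.7918 m³/s
w_3 = (15.6 − 4.5)/2 = 5.55 m; q_3 = 0.35 × 1.94 × 5.55 = 3.768 m³/s
w_4 = (18.4 − 6.7)/2 = 5.85 m; q_4 = 0.31 × 1.68 × 5.85 = 3.047 m³/s
w_5 = (21.0 − 15.6)/2 = 2.7 m; q_5 = 0.25 × 1.46 × 2.7 = 0.9855 m³/s
w_6 = (21.0 − 18.4)/2 = 1.3 m; q_6 = 0.13 × 0.48 × 1.3 = 0.08112 m³/s
Q = Σ qᵢ = 8.749 m³/s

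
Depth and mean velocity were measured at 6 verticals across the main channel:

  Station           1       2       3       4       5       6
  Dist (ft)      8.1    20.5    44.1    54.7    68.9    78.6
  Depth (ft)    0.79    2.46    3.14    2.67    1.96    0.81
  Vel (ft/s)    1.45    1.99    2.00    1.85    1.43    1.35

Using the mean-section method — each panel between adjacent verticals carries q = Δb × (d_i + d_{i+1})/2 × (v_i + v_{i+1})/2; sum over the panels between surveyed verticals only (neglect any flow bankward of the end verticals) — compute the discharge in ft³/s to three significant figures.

298 ft³/s

Panel 1-2: Δb = 12.4 ft, d̄ = (0.79+2.46)/2 = 1.625, v̄ = (1.45+1.99)/2 = 1.72 → q = 12.4×1.625×1.72 = 34.66 ft³/s
Panel 2-3: Δb = 23.6 ft, d̄ = (2.46+3.14)/2 = 2.8, v̄ = (1.99+2.00)/2 = 1.995 → q = 23.6×2.8×1.995 = 131.8 ft³/s
Panel 3-4: Δb = 10.6 ft, d̄ = (3.14+2.67)/2 = 2.905, v̄ = (2.00+1.85)/2 = 1.925 → q = 10.6×2.905×1.925 = 59.28 ft³/s
Panel 4-5: Δb = 14.2 ft, d̄ = (2.67+1.96)/2 = 2.315, v̄ = (1.85+1.43)/2 = 1.64 → q = 14.2×2.315×1.64 = 53.91 ft³/s
Panel 5-6: Δb = 9.7 ft, d̄ = (1.96+0.81)/2 = 1.385, v̄ = (1.43+1.35)/2 = 1.39 → q = 9.7×1.385×1.39 = 18.67 ft³/s
Q = Σ q = 298.3 ft³/s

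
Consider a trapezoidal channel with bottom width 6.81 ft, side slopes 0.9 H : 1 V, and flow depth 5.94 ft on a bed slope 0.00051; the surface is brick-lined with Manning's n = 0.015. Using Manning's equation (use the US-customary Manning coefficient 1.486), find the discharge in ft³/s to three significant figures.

A = (b + z·y)·y = (6.81 + 0.9×5.94)×5.94 = 72.21 ft²
P = b + 2y√(1+z²) = 6.81 + 2×5.94×√(1+0.9²) = 22.79 ft
R = A/P = 72.21/22.79 = 3.168 ft
Q = (1.486/n)·A·R^(2/3)·S^(1/2) = (1.486/0.015) × 72.21 × 3.168^(2/3) × 0.00051^(1/2) = 348.5 ft³/s

348 ft³/s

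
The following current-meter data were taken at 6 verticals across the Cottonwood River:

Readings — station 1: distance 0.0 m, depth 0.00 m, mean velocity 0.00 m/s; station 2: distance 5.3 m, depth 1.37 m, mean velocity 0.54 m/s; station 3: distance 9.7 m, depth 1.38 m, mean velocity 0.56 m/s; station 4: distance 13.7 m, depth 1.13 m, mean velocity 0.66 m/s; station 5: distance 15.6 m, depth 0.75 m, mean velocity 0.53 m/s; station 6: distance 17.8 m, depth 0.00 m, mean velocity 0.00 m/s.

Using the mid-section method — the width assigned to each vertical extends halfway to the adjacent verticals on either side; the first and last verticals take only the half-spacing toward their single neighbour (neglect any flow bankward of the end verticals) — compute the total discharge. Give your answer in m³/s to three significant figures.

w_2 = (9.7 − 0.0)/2 = 4.85 m; q_2 = 0.54 × 1.37 × 4.85 = 3.588 m³/s
w_3 = (13.7 − 5.3)/2 = 4.2 m; q_3 = 0.56 × 1.38 × 4.2 = 3.246 m³/s
w_4 = (15.6 − 9.7)/2 = 2.95 m; q_4 = 0.66 × 1.13 × 2.95 = 2.200 m³/s
w_5 = (17.8 − 13.7)/2 = 2.05 m; q_5 = 0.53 × 0.75 × 2.05 = 0.8149 m³/s
Stations 1, 6 contribute zero (depth or velocity is 0).
Q = Σ qᵢ = 9.849 m³/s

9.85 m³/s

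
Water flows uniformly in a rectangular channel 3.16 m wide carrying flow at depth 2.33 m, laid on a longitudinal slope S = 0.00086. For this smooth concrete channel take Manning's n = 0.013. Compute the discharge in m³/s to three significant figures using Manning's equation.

16.0 m³/s

A = b·y = 3.16 × 2.33 = 7.363 m²
P = b + 2y = 3.16 + 2×2.33 = 7.820 m
R = A/P = 7.363/7.820 = 0.9415 m
Q = (1/n)·A·R^(2/3)·S^(1/2) = (1/0.013) × 7.363 × 0.9415^(2/3) × 0.00086^(1/2) = 15.96 m³/s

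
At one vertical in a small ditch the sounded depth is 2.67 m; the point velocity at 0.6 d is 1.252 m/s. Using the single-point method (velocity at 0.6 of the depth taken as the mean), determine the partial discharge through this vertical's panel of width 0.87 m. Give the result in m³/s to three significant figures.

v̄ = v₀.₆ = 1.252 m/s
q = v̄ × d × w = 1.252 × 2.67 × 0.87 = 2.908 m³/s

2.91 m³/s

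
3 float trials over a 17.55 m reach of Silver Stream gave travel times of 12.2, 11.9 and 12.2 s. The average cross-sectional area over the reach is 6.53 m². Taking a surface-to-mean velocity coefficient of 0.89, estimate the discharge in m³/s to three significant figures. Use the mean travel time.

8.43 m³/s

t̄ = (12.2 + 11.9 + 12.2) / 3 = 12.1 s
v_surface = L / t̄ = 17.55 / 12.1 = 1.450 m/s
v_mean = 0.89 × 1.450 = 1.291 m/s
Q = A × v_mean = 6.53 × 1.291 = 8.429 m³/s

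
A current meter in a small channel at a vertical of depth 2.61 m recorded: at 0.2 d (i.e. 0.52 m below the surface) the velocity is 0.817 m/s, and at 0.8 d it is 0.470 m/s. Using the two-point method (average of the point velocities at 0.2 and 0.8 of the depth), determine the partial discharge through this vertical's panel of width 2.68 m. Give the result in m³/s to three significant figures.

v̄ = (0.817 + 0.470) / 2 = 0.6435 m/s
q = v̄ × d × w = 0.6435 × 2.61 × 2.68 = 4.501 m³/s

4.50 m³/s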